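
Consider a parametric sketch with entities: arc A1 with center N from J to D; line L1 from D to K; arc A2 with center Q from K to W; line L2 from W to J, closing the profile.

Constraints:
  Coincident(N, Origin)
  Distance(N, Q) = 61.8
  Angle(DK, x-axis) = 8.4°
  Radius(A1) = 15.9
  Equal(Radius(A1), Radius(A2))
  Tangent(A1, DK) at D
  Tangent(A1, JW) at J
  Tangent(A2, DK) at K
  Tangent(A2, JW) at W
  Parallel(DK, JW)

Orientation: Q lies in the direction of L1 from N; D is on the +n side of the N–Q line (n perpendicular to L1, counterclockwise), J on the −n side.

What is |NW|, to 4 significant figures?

63.81

The slot axis is L1's direction at 8.4°, so u = (cos 8.4°, sin 8.4°) = (0.9893, 0.1461) and n = (−sin 8.4°, cos 8.4°) = (-0.1461, 0.9893). N is at the origin and Q lies 61.8 along u from N, so Q = 61.8·u = (61.14, 9.028). Tangency of A1 to both parallel lines with radius 15.9 puts D and J at N ± 15.9·n: D = (-2.323, 15.73), J = (2.323, -15.73). Equal radii place K and W the same way about Q: K = Q + 15.9·n = (58.81, 24.76), W = Q − 15.9·n = (63.46, -6.701). Then |NW| = |W − N| = 63.81.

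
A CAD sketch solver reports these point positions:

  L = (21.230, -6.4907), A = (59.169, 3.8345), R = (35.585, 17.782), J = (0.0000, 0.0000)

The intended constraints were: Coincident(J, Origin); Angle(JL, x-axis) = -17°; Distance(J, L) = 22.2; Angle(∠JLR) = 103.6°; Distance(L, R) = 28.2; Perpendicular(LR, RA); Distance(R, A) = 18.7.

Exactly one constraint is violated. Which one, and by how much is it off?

Distance(R, A) = 18.7 — off by 8.70.

J = (0.00, 0.00) ✓; JL at -17.00° ✓; |JL| = 22.20 ✓; ∠JLR = 103.6° ✓; |LR| = 28.20 ✓; ∠(LR, RA) = 90.00° ✓; |RA| = 27.40 ✗.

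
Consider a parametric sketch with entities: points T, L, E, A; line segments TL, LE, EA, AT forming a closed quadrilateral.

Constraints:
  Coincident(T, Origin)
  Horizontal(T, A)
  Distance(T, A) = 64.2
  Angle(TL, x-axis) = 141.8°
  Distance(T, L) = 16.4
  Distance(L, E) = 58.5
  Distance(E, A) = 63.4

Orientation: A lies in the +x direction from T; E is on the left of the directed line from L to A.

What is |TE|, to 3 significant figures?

59.1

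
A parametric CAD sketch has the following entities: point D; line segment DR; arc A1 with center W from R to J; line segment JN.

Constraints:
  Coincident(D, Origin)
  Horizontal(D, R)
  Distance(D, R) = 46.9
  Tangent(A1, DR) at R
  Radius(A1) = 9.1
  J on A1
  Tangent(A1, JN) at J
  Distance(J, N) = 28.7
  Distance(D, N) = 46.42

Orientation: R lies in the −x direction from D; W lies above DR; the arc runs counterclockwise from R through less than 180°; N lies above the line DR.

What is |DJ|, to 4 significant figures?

38.70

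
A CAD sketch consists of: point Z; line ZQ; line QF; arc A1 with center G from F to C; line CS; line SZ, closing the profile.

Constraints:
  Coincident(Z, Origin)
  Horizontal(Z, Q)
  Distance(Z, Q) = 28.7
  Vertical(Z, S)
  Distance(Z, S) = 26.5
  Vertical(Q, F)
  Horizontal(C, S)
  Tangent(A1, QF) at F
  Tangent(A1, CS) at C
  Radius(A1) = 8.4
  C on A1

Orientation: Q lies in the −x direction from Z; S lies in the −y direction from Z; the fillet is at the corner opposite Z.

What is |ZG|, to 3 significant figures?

27.2

Z and S share the same x with |ZS| = 26.5 and S on the −y side, so S = (0.00, -26.5). The virtual corner opposite Z is at (-28.7, -26.5). Since A1 is tangent to QF there, GF ⟂ QF and tangency of A1 to CS means the radius GC is perpendicular to CS, with radius 8.4, so the center G sits 8.4 in from both sides at G = (-20.3, -18.1). Then |ZG| = |G − Z| = 27.2.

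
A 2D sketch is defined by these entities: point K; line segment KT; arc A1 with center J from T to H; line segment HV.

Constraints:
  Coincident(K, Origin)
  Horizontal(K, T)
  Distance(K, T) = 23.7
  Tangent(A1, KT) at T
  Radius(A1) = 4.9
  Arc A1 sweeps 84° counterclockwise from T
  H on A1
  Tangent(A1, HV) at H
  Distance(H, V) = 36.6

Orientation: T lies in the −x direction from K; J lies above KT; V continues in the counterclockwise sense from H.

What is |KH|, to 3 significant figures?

19.3

K is at the origin; K and T share the same y with |KT| = 23.7 and T on the −x side, so T = (-23.7, 0.00). A1 meets KT tangentially, so JT is at right angles to KT, so J = T + (0, 4.9) = (-23.7, 4.90). On A1, T sits at bearing -90° from J; an 84° counterclockwise sweep puts H at bearing -6°, so H = J + 4.9·(cos -6°, sin -6°) = (-18.8, 4.39). Then |KH| = |H − K| = 19.3.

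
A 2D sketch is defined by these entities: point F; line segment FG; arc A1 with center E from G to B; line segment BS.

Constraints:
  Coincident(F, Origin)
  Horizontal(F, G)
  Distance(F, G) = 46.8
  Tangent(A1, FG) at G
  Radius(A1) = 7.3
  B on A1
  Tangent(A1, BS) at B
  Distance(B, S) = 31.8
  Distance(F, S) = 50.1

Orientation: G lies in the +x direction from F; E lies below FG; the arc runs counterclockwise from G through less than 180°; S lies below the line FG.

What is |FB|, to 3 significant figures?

40.1

Checks: |EB| = 7.300 ✓; ∠(EB, BS) = 90.00° ✓; |BS| = 31.80 ✓; |FS| = 50.10 ✓.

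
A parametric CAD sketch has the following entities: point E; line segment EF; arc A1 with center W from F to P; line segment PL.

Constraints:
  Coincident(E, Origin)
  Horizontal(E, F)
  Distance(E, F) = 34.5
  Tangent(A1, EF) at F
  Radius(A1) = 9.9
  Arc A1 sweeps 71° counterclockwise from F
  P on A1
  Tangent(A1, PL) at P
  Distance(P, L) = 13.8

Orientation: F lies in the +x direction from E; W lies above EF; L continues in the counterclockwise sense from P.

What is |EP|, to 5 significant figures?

44.366

E is at the origin; EF is horizontal with |EF| = 34.5 and F on the +x side, so F = (34.500, 0.0000). Since A1 is tangent to EF there, WF ⟂ EF, so W = F + (0, 9.9) = (34.500, 9.9000). On A1, F sits at bearing -90° from W; a 71° counterclockwise sweep puts P at bearing -19°, so P = W + 9.9·(cos -19°, sin -19°) = (43.861, 6.6769). Then |EP| = |P − E| = 44.366.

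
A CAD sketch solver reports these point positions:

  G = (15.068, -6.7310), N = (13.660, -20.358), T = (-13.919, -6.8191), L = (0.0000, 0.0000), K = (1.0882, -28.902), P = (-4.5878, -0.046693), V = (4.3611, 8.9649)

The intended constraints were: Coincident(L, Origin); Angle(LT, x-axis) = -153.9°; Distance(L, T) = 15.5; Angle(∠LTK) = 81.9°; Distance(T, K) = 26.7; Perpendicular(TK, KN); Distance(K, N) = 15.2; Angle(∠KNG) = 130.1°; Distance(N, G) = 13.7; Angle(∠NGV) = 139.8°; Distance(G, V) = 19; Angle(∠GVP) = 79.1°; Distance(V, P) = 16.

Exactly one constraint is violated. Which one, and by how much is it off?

Distance(V, P) = 16 — off by 3.30.

L = (0.00, 0.00) ✓; LT at -153.9° ✓; |LT| = 15.50 ✓; ∠LTK = 81.90° ✓; |TK| = 26.70 ✓; ∠(TK, KN) = 90.00° ✓; |KN| = 15.20 ✓; ∠KNG = 130.1° ✓; |NG| = 13.70 ✓; ∠NGV = 139.8° ✓; |GV| = 19.00 ✓; ∠GVP = 79.10° ✓; |VP| = 12.70 ✗.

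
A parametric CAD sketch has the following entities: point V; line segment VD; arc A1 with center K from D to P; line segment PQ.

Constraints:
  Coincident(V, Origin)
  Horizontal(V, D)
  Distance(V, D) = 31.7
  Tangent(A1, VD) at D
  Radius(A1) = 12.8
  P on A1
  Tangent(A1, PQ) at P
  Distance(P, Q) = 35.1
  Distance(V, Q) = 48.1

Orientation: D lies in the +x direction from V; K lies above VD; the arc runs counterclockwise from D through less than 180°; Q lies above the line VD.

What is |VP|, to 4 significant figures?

46.06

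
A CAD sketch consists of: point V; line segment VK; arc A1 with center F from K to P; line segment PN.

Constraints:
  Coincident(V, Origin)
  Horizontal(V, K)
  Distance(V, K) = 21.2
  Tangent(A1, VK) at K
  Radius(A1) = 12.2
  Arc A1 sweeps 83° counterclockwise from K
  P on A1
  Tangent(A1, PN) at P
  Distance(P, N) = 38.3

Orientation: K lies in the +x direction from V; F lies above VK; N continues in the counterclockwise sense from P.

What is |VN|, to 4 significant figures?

61.78

On A1, K sits at bearing -90° from F; an 83° counterclockwise sweep puts P at bearing -7°, so P = F + 12.2·(cos -7°, sin -7°) = (33.31, 10.71). Since A1 is tangent to PN there, FP ⟂ PN, so PN runs along (−sin -7°, cos -7°); with |PN| = 38.3, N = (37.98, 48.73). Then |VN| = |N − V| = 61.78.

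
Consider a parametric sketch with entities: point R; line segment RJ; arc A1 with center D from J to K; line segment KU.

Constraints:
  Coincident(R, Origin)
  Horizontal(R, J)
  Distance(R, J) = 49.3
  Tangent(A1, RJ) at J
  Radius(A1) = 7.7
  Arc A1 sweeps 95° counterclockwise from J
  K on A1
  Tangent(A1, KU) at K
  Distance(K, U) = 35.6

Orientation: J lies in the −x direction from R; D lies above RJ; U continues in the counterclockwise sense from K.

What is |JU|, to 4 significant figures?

44.07

R is at the origin; RJ is horizontal with |RJ| = 49.3 and J on the −x side, so J = (-49.30, 0.000). Tangency of A1 to RJ means the radius DJ is perpendicular to RJ, so D = J + (0, 7.7) = (-49.30, 7.700). On A1, J sits at bearing -90° from D; a 95° counterclockwise sweep puts K at bearing 5°, so K = D + 7.7·(cos 5°, sin 5°) = (-41.63, 8.371). Tangency of A1 to KU means the radius DK is perpendicular to KU, so KU runs along (−sin 5°, cos 5°); with |KU| = 35.6, U = (-44.73, 43.84). Then |JU| = |U − J| = 44.07.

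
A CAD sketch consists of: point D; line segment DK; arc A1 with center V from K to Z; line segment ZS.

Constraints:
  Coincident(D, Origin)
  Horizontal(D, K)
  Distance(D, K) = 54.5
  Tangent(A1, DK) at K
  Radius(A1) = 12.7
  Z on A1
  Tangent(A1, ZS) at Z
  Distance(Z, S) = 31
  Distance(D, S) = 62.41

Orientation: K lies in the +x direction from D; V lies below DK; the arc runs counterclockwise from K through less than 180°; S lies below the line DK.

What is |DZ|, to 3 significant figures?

44.0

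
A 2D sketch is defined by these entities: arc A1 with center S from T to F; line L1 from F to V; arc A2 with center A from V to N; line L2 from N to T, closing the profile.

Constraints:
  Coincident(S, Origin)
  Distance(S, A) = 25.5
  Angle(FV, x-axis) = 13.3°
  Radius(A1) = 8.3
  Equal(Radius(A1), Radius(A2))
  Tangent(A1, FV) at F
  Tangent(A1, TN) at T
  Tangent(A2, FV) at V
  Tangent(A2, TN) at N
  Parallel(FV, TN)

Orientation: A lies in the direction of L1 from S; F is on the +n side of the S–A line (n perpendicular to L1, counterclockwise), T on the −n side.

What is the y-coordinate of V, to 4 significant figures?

13.94

The slot axis is L1's direction at 13.3°, so u = (cos 13.3°, sin 13.3°) = (0.9732, 0.2300) and n = (−sin 13.3°, cos 13.3°) = (-0.2300, 0.9732). S is at the origin and A lies 25.5 along u from S, so A = 25.5·u = (24.82, 5.866). Tangency of A1 to both parallel lines with radius 8.3 puts F and T at S ± 8.3·n: F = (-1.909, 8.077), T = (1.909, -8.077). Equal radii place V and N the same way about A: V = A + 8.3·n = (22.91, 13.94), N = A − 8.3·n = (26.73, -2.211). So V.y = 13.94.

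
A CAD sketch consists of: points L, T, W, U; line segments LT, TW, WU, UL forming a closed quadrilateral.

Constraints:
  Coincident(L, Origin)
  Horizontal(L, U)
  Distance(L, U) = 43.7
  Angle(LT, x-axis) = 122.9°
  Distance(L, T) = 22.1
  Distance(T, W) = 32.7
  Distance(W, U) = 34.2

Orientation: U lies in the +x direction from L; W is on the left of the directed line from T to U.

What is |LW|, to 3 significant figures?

31.9

Checks: |TW| = 32.70 ✓; |WU| = 34.20 ✓.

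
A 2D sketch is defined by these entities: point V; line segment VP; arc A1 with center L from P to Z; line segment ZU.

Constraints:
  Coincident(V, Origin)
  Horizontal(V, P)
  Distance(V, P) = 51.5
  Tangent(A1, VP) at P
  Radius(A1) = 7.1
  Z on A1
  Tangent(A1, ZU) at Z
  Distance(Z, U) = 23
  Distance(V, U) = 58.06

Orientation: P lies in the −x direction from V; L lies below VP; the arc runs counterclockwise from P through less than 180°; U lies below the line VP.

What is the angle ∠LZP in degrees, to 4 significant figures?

33.52°

Checks: |LZ| = 7.100 ✓; ∠(LZ, ZU) = 90.00° ✓; |ZU| = 23.00 ✓; |VU| = 58.06 ✓.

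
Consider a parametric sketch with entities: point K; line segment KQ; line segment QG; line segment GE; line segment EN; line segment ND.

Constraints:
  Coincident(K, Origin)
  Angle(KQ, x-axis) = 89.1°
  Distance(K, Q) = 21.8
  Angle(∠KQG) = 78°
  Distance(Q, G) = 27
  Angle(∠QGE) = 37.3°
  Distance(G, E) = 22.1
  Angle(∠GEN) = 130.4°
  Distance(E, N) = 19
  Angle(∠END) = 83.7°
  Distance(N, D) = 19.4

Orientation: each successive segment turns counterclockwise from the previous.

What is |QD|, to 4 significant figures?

9.513

K is at the origin; KQ runs at 89.1° with length 21.8, so Q = (0.3424, 21.80). ∠KQG = 78.0° gives QG at -168.9° from the x-axis; with |QG| = 27.0, G = (-26.15, 16.60). ∠QGE = 37.3° gives GE at -26.20° from the x-axis; with |GE| = 22.1, E = (-6.323, 6.842). ∠GEN = 130.4° gives EN at 23.40° from the x-axis; with |EN| = 19.0, N = (11.11, 14.39). ∠END = 83.7° gives ND at 119.7° from the x-axis; with |ND| = 19.4, D = (1.502, 31.24). Then |QD| = |D − Q| = 9.513.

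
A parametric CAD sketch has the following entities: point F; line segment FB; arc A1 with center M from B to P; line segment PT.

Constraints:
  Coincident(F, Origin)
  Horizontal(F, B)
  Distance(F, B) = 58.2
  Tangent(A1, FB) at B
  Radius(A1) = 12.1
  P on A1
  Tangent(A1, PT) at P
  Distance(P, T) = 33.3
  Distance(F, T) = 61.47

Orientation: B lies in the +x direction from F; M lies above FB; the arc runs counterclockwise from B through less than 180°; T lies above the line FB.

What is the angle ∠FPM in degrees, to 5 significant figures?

28.309°

F is at the origin; F and B share the same y with |FB| = 58.2 and B on the +x side, so B = (58.200, 0.0000). Since A1 is tangent to FB there, MB ⟂ FB, so M = B + (0, 12.1) = (58.200, 12.100). Since MP ⟂ PT (tangency), |MT| = √(12.1² + 33.3²) = 35.430 regardless of where P sits on A1. So T lies on both circle(F, 61.47) and circle(M, 35.430); the above-FB intersection is T = (42.878, 44.046). P is the foot of the tangent from T: P = (66.667, 20.744).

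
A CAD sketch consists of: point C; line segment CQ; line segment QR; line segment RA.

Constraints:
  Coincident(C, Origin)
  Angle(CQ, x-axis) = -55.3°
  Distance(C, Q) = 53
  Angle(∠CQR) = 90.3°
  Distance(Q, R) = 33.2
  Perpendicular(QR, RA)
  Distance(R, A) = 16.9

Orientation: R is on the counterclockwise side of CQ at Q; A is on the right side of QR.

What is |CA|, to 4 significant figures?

77.50

C is at the origin; CQ runs at -55.3° with length 53.0, so Q = 53.0·(cos -55.3°, sin -55.3°) = (30.17, -43.57). ∠CQR = 90.3°, so QR runs at -55.3° + (180° − 90.3°) = 34.40° from the x-axis; with |QR| = 33.2, R = Q + 33.2·(cos 34.40°, sin 34.40°) = (57.57, -24.82). QR is perpendicular to RA; with |RA| = 16.9 on the right of QR, A = R + 16.9·(0.5650, -0.8251) = (67.11, -38.76). Then |CA| = |A − C| = 77.50.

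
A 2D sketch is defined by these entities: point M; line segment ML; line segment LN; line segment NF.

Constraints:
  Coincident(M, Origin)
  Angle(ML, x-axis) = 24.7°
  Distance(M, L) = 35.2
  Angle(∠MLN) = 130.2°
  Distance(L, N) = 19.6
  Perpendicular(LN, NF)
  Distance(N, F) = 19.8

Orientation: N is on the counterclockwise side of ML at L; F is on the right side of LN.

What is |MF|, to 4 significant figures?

63.01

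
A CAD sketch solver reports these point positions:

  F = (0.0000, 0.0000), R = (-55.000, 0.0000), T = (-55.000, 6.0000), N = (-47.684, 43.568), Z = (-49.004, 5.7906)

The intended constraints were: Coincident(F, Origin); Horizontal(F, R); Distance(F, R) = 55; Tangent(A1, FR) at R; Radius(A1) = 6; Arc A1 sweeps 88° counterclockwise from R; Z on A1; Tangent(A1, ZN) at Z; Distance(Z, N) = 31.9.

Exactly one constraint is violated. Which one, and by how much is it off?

Distance(Z, N) = 31.9 — off by 5.90.

F = (0.00, 0.00) ✓; F.y = 0.00, R.y = 0.00 ✓; |FR| = 55.00 ✓; ∠(TR, RF) = 90.00° ✓; |TR| = 6.000 ✓; bearing(T→Z) − bearing(T→R) = 88.00° ✓; |TZ| = 6.000 ✓; ∠(TZ, ZN) = 90.00° ✓; |ZN| = 37.80 ✗.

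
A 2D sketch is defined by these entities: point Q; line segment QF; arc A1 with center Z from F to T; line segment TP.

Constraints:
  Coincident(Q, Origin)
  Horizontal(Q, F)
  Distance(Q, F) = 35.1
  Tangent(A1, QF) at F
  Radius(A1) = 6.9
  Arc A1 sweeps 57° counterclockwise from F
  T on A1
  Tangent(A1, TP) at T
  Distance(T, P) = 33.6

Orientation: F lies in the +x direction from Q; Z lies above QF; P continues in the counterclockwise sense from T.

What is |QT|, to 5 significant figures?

41.007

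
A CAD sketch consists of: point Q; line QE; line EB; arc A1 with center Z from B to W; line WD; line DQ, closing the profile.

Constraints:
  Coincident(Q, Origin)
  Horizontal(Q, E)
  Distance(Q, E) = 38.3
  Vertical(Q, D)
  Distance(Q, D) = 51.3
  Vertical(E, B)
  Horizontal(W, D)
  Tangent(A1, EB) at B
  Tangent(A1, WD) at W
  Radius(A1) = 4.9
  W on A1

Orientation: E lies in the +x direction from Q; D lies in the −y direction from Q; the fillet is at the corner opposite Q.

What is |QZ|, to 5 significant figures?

57.171

Q is at the origin; Q and E share the same y with |QE| = 38.3 and E on the +x side, so E = (38.300, 0.0000). QD is vertical with |QD| = 51.3 and D on the −y side, so D = (0.0000, -51.300). The virtual corner opposite Q is at (38.300, -51.300). The tangent condition forces ZB to be normal to EB and the tangent condition forces ZW to be normal to WD, with radius 4.9, so the center Z sits 4.9 in from both sides at Z = (33.400, -46.400). Then |QZ| = |Z − Q| = 57.171.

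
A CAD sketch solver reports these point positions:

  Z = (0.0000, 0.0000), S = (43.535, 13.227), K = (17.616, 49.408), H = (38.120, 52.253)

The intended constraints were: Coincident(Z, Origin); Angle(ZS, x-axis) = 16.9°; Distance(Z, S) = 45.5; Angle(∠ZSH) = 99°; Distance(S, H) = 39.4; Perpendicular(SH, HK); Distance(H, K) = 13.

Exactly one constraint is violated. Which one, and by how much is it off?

Distance(H, K) = 13 — off by 7.70.

Z = (0.00, 0.00) ✓; ZS at 16.90° ✓; |ZS| = 45.50 ✓; ∠ZSH = 99.00° ✓; |SH| = 39.40 ✓; ∠(SH, HK) = 90.00° ✓; |HK| = 20.70 ✗.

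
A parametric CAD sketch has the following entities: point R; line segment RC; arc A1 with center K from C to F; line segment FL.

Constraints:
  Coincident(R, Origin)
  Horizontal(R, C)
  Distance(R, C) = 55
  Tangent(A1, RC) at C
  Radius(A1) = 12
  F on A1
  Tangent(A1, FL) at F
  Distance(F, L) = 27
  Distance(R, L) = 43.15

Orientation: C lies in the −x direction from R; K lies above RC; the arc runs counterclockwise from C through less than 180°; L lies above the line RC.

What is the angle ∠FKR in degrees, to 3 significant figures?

17.0°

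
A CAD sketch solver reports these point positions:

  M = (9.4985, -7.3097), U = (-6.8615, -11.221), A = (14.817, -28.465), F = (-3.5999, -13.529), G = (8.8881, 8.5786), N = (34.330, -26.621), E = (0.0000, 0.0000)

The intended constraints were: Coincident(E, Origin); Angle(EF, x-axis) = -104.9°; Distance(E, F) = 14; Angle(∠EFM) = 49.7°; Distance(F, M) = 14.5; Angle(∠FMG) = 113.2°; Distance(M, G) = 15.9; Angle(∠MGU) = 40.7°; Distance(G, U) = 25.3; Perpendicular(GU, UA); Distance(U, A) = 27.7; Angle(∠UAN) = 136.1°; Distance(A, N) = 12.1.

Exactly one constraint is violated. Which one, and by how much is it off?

Distance(A, N) = 12.1 — off by 7.50.

E = (0.00, 0.00) ✓; EF at -104.9° ✓; |EF| = 14.00 ✓; ∠EFM = 49.70° ✓; |FM| = 14.50 ✓; ∠FMG = 113.2° ✓; |MG| = 15.90 ✓; ∠MGU = 40.70° ✓; |GU| = 25.30 ✓; ∠(GU, UA) = 90.00° ✓; |UA| = 27.70 ✓; ∠UAN = 136.1° ✓; |AN| = 19.60 ✗.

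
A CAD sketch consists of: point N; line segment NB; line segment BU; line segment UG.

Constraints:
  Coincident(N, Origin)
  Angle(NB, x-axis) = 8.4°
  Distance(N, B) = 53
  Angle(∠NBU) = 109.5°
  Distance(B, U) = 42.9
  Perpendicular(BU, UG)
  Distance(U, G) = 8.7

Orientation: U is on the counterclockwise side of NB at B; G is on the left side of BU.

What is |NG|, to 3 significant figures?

73.3

∠NBU = 109.5°, so BU runs at 8.4° + (180° − 109.5°) = 78.9° from the x-axis; with |BU| = 42.9, U = B + 42.9·(cos 78.9°, sin 78.9°) = (60.7, 49.8). BU is perpendicular to UG; with |UG| = 8.7 on the left of BU, G = U + 8.7·(-0.981, 0.193) = (52.2, 51.5). Then |NG| = |G − N| = 73.3.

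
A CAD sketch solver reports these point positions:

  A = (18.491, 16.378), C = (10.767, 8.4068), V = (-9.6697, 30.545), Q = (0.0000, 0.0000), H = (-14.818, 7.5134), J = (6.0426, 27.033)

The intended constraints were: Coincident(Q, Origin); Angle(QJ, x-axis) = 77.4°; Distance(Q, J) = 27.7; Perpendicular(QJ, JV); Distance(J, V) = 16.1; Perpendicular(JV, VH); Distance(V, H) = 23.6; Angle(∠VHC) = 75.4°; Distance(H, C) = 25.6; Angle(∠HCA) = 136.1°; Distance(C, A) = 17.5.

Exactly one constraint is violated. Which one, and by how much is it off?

Distance(C, A) = 17.5 — off by 6.40.

Q = (0.00, 0.00) ✓; QJ at 77.40° ✓; |QJ| = 27.70 ✓; ∠(QJ, JV) = 90.00° ✓; |JV| = 16.10 ✓; ∠(JV, VH) = 90.00° ✓; |VH| = 23.60 ✓; ∠VHC = 75.40° ✓; |HC| = 25.60 ✓; ∠HCA = 136.1° ✓; |CA| = 11.10 ✗.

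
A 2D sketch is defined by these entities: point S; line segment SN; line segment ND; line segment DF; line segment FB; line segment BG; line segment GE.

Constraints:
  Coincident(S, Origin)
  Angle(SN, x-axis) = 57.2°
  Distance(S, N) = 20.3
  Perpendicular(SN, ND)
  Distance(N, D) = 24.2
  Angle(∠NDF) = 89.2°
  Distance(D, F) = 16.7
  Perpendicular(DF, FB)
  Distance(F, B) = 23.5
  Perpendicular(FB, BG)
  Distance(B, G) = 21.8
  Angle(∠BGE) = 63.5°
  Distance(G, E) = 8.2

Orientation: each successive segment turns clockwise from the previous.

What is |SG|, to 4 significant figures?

25.74

S is at the origin; SN runs at 57.2° with length 20.3, so N = (11.00, 17.06). SN is perpendicular to ND, so ND runs at -32.80°; with |ND| = 24.2, D = (31.34, 3.954). ∠NDF = 89.2° gives DF at -123.6° from the x-axis; with |DF| = 16.7, F = (22.10, -9.956). DF is perpendicular to FB, so FB runs at 146.4°; with |FB| = 23.5, B = (2.523, 3.049). FB ⟂ BG, so BG runs at 56.40°; with |BG| = 21.8, G = (14.59, 21.21). Then |SG| = |G − S| = 25.74.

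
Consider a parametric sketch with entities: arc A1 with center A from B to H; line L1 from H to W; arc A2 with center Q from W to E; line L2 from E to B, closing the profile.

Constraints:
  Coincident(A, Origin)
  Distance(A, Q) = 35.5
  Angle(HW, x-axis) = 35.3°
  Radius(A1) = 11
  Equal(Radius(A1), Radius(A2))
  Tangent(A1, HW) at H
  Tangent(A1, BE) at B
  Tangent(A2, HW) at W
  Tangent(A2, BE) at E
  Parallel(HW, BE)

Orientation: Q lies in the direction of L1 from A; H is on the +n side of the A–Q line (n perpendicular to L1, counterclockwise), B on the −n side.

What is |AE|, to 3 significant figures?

37.2

The slot axis is L1's direction at 35.3°, so u = (cos 35.3°, sin 35.3°) = (0.816, 0.578) and n = (−sin 35.3°, cos 35.3°) = (-0.578, 0.816). A is at the origin and Q lies 35.5 along u from A, so Q = 35.5·u = (29.0, 20.5). Tangency of A1 to both parallel lines with radius 11.0 puts H and B at A ± 11.0·n: H = (-6.36, 8.98), B = (6.36, -8.98). Equal radii place W and E the same way about Q: W = Q + 11.0·n = (22.6, 29.5), E = Q − 11.0·n = (35.3, 11.5). Then |AE| = |E − A| = 37.2.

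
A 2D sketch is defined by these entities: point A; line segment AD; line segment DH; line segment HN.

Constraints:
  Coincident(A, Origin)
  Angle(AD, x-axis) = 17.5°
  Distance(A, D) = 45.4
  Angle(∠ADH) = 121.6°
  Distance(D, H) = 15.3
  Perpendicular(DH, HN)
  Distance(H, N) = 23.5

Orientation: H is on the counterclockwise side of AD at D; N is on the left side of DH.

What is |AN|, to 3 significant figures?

41.9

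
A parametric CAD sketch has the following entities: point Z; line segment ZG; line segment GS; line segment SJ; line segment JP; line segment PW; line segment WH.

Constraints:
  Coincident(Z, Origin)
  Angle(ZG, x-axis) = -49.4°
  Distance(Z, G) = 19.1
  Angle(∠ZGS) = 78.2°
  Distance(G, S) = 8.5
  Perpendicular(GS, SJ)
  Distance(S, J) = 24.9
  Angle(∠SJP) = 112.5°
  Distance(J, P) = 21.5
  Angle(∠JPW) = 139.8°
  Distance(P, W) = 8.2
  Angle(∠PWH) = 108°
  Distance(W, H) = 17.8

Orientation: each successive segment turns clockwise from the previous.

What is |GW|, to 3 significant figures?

36.1

∠SJP = 112.5° gives JP at 51.3° from the x-axis; with |JP| = 21.5, P = (6.43, 20.0). ∠JPW = 139.8° gives PW at 11.1° from the x-axis; with |PW| = 8.2, W = (14.5, 21.6). Then |GW| = |W − G| = 36.1.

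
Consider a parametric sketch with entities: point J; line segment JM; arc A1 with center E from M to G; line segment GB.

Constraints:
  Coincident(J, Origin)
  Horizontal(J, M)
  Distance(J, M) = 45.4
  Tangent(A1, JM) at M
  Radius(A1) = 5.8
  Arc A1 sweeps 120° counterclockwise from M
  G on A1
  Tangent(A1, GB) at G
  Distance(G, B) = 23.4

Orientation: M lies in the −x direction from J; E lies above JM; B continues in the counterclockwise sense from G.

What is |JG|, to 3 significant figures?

41.3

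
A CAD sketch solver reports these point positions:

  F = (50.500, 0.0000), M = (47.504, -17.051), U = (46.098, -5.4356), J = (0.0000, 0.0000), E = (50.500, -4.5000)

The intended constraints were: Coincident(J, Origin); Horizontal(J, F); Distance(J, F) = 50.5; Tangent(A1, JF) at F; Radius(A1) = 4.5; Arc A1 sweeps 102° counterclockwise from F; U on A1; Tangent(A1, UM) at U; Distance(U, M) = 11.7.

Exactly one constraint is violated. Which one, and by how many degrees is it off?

Tangent(A1, UM) at U — off by 5.10°.

J = (0.00, 0.00) ✓; J.y = 0.00, F.y = 0.00 ✓; |JF| = 50.50 ✓; ∠(EF, FJ) = 90.00° ✓; |EF| = 4.500 ✓; bearing(E→U) − bearing(E→F) = 102.0° ✓; |EU| = 4.500 ✓; ∠(EU, UM) = 95.10° ✗; |UM| = 11.70 ✓.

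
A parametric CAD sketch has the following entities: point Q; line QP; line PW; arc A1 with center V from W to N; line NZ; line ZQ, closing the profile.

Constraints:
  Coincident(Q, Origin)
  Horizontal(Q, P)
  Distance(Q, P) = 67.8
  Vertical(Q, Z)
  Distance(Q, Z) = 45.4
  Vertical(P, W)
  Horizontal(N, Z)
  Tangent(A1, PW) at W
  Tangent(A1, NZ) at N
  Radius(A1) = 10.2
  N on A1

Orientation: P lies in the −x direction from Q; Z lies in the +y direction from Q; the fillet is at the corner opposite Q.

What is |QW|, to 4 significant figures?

76.39

Q is at the origin; Q and P share the same y with |QP| = 67.8 and P on the −x side, so P = (-67.80, 0.000). QZ is vertical with |QZ| = 45.4 and Z on the +y side, so Z = (0.000, 45.40). The virtual corner opposite Q is at (-67.80, 45.40). The tangent condition forces VW to be normal to PW and A1 meets NZ tangentially, so VN is at right angles to NZ, with radius 10.2, so the center V sits 10.2 in from both sides at V = (-57.60, 35.20). That places the tangent points at W = (-67.80, 35.20) on PW and N = (-57.60, 45.40) on NZ. Then |QW| = |W − Q| = 76.39.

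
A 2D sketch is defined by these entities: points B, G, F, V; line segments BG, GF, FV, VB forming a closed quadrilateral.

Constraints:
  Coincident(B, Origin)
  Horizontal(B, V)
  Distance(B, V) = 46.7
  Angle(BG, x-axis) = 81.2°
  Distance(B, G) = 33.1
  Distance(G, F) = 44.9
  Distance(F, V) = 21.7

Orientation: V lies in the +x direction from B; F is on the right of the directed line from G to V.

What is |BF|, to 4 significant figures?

27.04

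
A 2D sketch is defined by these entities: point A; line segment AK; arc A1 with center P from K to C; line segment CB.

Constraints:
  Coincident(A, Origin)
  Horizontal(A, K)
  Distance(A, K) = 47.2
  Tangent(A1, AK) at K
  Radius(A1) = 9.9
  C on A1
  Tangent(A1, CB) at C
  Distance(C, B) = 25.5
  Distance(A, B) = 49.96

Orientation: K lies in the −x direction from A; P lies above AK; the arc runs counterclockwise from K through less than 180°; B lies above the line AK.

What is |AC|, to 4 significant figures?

38.47

A is at the origin; AK is horizontal with |AK| = 47.2 and K on the −x side, so K = (-47.20, 0.000). The tangent condition forces PK to be normal to AK, so P = K + (0, 9.9) = (-47.20, 9.900). Since PC ⟂ CB (tangency), |PB| = √(9.9² + 25.5²) = 27.35 regardless of where C sits on A1. So B lies on both circle(A, 49.96) and circle(P, 27.35); the above-AK intersection is B = (-35.86, 34.79). C is the foot of the tangent from B: C = (-37.32, 9.333).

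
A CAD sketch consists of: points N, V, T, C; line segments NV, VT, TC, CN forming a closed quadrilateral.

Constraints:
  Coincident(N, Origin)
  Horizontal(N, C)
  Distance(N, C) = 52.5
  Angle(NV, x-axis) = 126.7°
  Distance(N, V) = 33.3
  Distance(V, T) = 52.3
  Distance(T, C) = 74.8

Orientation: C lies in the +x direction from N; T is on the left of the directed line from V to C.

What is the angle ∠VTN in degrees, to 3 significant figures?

29.3°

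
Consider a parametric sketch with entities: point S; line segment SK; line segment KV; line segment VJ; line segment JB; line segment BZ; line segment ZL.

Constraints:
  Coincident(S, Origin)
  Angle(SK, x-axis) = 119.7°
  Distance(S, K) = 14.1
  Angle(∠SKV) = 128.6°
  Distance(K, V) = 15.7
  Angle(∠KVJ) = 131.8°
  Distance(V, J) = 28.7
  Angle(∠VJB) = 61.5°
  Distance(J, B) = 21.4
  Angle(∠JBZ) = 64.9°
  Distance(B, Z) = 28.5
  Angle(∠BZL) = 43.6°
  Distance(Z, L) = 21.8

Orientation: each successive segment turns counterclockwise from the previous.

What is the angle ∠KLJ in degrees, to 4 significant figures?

156.7°

∠JBZ = 64.9° gives BZ at 92.90° from the x-axis; with |BZ| = 28.5, Z = (-26.33, 16.88). ∠BZL = 43.6° gives ZL at -130.7° from the x-axis; with |ZL| = 21.8, L = (-40.55, 0.3490). Then cos ∠KLJ = LK·LJ / (|LK||LJ|), giving 156.7°.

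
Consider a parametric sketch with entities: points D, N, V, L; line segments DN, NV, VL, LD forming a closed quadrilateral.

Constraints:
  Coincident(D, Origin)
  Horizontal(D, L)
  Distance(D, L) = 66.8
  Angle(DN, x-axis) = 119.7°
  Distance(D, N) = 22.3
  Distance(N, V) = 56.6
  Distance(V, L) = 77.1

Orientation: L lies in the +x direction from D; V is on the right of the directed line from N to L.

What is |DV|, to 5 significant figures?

36.383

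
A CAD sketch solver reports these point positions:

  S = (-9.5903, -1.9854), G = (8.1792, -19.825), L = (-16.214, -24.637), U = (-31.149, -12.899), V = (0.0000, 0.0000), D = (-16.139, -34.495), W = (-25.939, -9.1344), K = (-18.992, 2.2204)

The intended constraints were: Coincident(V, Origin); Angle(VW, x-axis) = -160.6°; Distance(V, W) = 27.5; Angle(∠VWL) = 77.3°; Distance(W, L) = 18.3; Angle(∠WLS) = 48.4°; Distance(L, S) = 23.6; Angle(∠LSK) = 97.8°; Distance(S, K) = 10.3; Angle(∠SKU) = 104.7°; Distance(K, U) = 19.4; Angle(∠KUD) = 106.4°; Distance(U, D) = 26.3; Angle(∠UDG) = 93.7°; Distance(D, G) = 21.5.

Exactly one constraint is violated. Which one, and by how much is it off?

Distance(D, G) = 21.5 — off by 6.90.

V = (0.00, 0.00) ✓; VW at -160.6° ✓; |VW| = 27.50 ✓; ∠VWL = 77.30° ✓; |WL| = 18.30 ✓; ∠WLS = 48.40° ✓; |LS| = 23.60 ✓; ∠LSK = 97.80° ✓; |SK| = 10.30 ✓; ∠SKU = 104.7° ✓; |KU| = 19.40 ✓; ∠KUD = 106.4° ✓; |UD| = 26.30 ✓; ∠UDG = 93.70° ✓; |DG| = 28.40 ✗.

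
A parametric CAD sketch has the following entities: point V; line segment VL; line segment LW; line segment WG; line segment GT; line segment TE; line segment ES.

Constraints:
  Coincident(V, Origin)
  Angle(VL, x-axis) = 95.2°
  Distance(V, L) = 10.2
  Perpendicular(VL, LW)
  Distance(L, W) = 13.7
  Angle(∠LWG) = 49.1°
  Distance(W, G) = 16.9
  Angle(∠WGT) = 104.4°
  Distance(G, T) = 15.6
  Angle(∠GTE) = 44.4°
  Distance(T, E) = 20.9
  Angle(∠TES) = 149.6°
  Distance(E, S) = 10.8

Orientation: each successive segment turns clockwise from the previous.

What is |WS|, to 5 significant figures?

5.6754

V is at the origin; VL runs at 95.2° with length 10.2, so L = (-0.92445, 10.158). VL ⟂ LW, so LW runs at 5.2000°; with |LW| = 13.7, W = (12.719, 11.400). ∠LWG = 49.1° gives WG at -125.70° from the x-axis; with |WG| = 16.9, G = (2.8573, -2.3245). ∠WGT = 104.4° gives GT at 158.70° from the x-axis; with |GT| = 15.6, T = (-11.677, 3.3422). ∠GTE = 44.4° gives TE at 23.100° from the x-axis; with |TE| = 20.9, E = (7.5472, 11.542). ∠TES = 149.6° gives ES at -7.3000° from the x-axis; with |ES| = 10.8, S = (18.260, 10.170). Then |WS| = |S − W| = 5.6754.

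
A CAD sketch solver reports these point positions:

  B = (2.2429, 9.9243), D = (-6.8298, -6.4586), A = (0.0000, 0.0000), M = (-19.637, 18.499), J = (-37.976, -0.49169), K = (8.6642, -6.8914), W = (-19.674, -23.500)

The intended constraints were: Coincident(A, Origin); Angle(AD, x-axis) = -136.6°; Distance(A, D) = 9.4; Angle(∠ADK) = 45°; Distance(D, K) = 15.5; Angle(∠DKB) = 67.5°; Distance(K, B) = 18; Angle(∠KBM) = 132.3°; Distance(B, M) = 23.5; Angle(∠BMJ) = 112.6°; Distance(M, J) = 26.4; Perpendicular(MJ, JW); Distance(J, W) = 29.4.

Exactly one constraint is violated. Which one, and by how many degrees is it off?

Perpendicular(MJ, JW) — off by 7.50°.

A = (0.00, 0.00) ✓; AD at -136.6° ✓; |AD| = 9.400 ✓; ∠ADK = 45.00° ✓; |DK| = 15.50 ✓; ∠DKB = 67.50° ✓; |KB| = 18.00 ✓; ∠KBM = 132.3° ✓; |BM| = 23.50 ✓; ∠BMJ = 112.6° ✓; |MJ| = 26.40 ✓; ∠(MJ, JW) = 82.50° ✗; |JW| = 29.40 ✓.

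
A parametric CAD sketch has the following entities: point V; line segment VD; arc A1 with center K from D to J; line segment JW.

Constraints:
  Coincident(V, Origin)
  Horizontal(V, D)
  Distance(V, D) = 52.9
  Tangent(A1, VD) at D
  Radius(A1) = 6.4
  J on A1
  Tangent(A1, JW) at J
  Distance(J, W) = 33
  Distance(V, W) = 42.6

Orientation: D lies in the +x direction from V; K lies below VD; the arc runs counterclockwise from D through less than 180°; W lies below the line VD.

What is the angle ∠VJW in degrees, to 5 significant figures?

60.625°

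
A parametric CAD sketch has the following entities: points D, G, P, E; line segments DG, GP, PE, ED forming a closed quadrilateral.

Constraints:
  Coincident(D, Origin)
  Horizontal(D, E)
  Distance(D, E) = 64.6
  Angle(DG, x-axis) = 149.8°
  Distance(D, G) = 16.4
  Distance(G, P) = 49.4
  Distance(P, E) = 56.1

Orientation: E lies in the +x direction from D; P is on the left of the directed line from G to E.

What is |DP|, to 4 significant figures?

46.10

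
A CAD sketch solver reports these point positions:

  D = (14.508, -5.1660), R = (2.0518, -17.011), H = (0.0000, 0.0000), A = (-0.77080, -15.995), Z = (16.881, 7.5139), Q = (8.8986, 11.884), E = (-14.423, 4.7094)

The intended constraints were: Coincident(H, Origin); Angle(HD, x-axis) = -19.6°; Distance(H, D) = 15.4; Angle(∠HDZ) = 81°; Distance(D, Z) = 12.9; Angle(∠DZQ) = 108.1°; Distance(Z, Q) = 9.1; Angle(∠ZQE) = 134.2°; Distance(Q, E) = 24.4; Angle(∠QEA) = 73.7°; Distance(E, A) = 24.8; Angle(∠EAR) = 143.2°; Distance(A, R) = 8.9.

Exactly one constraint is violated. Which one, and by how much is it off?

Distance(A, R) = 8.9 — off by 5.90.

H = (0.00, 0.00) ✓; HD at -19.60° ✓; |HD| = 15.40 ✓; ∠HDZ = 81.00° ✓; |DZ| = 12.90 ✓; ∠DZQ = 108.1° ✓; |ZQ| = 9.100 ✓; ∠ZQE = 134.2° ✓; |QE| = 24.40 ✓; ∠QEA = 73.70° ✓; |EA| = 24.80 ✓; ∠EAR = 143.2° ✓; |AR| = 3.000 ✗.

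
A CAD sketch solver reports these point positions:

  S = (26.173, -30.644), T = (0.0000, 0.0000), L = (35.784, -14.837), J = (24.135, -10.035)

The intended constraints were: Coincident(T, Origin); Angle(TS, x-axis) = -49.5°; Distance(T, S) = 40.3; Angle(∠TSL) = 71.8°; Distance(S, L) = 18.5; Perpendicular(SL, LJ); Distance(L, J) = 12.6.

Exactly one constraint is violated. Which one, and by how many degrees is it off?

Perpendicular(SL, LJ) — off by 8.90°.

T = (0.00, 0.00) ✓; TS at -49.50° ✓; |TS| = 40.30 ✓; ∠TSL = 71.80° ✓; |SL| = 18.50 ✓; ∠(SL, LJ) = 98.90° ✗; |LJ| = 12.60 ✓.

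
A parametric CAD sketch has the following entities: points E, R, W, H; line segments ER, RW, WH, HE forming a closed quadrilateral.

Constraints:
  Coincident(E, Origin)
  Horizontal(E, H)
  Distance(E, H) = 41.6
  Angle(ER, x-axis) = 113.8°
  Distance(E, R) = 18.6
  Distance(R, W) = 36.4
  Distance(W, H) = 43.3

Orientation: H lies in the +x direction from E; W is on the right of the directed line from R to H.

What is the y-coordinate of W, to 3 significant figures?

-18.1

Checks: |RW| = 36.40 ✓; |WH| = 43.30 ✓.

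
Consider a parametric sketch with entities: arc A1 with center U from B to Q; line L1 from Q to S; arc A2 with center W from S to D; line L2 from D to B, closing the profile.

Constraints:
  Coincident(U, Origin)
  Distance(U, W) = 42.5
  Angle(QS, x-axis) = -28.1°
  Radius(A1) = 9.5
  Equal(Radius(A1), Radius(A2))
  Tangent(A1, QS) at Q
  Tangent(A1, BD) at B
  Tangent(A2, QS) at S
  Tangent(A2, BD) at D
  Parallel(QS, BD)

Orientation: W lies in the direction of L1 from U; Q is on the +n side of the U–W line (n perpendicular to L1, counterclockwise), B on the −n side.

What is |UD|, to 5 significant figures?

43.549

The slot axis is L1's direction at -28.1°, so u = (cos -28.1°, sin -28.1°) = (0.88213, -0.47101) and n = (−sin -28.1°, cos -28.1°) = (0.47101, 0.88213). U is at the origin and W lies 42.5 along u from U, so W = 42.5·u = (37.490, -20.018). Tangency of A1 to both parallel lines with radius 9.5 puts Q and B at U ± 9.5·n: Q = (4.4746, 8.3802), B = (-4.4746, -8.3802). Equal radii place S and D the same way about W: S = W + 9.5·n = (41.965, -11.638), D = W − 9.5·n = (33.016, -28.398). Then |UD| = |D − U| = 43.549.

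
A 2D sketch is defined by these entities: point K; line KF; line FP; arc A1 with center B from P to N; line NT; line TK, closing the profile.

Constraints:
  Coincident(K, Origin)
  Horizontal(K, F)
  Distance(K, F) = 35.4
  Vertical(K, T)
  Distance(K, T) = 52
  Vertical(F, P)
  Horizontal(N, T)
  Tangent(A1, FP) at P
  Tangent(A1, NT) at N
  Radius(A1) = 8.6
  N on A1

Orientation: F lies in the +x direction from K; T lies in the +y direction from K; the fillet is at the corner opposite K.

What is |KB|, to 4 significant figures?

51.01

K and T share the same x with |KT| = 52.0 and T on the +y side, so T = (0.000, 52.00). The virtual corner opposite K is at (35.40, 52.00). Since A1 is tangent to FP there, BP ⟂ FP and tangency of A1 to NT means the radius BN is perpendicular to NT, with radius 8.6, so the center B sits 8.6 in from both sides at B = (26.80, 43.40). Then |KB| = |B − K| = 51.01.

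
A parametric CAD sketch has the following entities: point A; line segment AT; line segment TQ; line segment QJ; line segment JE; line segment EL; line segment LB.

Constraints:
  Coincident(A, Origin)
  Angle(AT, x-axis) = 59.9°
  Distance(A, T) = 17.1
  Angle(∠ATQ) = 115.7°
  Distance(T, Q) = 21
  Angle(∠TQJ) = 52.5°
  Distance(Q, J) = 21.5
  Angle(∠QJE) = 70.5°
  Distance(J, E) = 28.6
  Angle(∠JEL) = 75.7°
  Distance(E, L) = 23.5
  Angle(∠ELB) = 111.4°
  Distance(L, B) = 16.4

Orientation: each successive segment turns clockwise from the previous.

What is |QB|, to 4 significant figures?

4.579

∠JEL = 75.7° gives EL at 14.30° from the x-axis; with |EL| = 23.5, L = (24.24, 28.10). ∠ELB = 111.4° gives LB at -54.30° from the x-axis; with |LB| = 16.4, B = (33.81, 14.78). Then |QB| = |B − Q| = 4.579.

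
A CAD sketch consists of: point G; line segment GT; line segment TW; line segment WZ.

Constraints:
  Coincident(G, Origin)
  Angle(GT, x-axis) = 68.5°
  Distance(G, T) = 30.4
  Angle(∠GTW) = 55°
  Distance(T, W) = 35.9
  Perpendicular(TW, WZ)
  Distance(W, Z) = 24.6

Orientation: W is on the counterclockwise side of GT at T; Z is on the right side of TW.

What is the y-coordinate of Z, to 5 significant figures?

43.824

∠GTW = 55.0°, so TW runs at 68.5° + (180° − 55.0°) = 193.50° from the x-axis; with |TW| = 35.9, W = T + 35.9·(cos 193.50°, sin 193.50°) = (-23.766, 19.904). The perpendicularity gives WZ at right angles to TW; with |WZ| = 24.6 on the right of TW, Z = W + 24.6·(-0.23345, 0.97237) = (-29.509, 43.824). So Z.y = 43.824.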